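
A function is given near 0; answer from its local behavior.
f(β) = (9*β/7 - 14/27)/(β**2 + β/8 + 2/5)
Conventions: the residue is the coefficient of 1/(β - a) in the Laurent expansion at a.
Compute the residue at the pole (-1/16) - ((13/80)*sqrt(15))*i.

The factor β**2 + β/8 + 2/5 splits as (β - a)(β - a') with a = (-1/16) - ((13/80)*sqrt(15))*i, a' = (-1/16) + ((13/80)*sqrt(15))*i. At the order-1 pole a set g(β) = (β - a)*f(β) = [9*β/7 - 14/27] / (β - a').
Simple pole: residue = g(a) at a = (-1/16) - ((13/80)*sqrt(15))*i, which is (9/14) - ((1811/14742)*sqrt(15))*i.

The residue is (9/14) - ((1811/14742)*sqrt(15))*i.


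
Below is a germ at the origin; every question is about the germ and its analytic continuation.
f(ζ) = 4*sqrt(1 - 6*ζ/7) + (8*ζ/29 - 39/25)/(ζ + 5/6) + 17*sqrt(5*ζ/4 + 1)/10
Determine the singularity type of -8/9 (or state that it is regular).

Denominator factors: ζ + 5/6 = -1/18 at ζ = -8/9 — none vanishes.
Branch term sqrt(1 - ζ/(-4/5)): argument at -8/9 is -1/9, nonzero, so -8/9 is not its branch point (a point on a principal cut is still regular for the continued germ).
Branch term sqrt(1 - ζ/(7/6)): argument at -8/9 is 37/21, nonzero, so -8/9 is not its branch point (a point on a principal cut is still regular for the continued germ).
So the germ continues analytically to -8/9.

The point is a regular point.


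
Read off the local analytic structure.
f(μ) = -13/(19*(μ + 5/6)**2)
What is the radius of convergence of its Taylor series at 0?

Denominator factor (μ + 5/6)^2: pole of order 2 at -5/6, modulus 5/6.
The radius of convergence is the smallest modulus among the singular points: 5/6.

The radius of convergence is 5/6.


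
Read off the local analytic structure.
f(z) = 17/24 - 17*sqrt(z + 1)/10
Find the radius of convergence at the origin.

Branch term (-17/10)*sqrt(1 - z/(-1)): its argument vanishes at z = -1, a square-root branch point, modulus 1.
The radius of convergence is the smallest modulus among the singular points: 1.

The radius of convergence is 1.


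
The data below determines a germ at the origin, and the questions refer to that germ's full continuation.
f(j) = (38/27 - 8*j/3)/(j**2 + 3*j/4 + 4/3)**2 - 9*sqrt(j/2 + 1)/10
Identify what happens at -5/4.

Denominator factors: j**2 + 3*j/4 + 4/3 = 47/24 at j = -5/4 — none vanishes.
Branch term sqrt(1 - j/(-2)): argument at -5/4 is 3/8, nonzero, so -5/4 is not its branch point (a point on a principal cut is still regular for the continued germ).
So the germ continues analytically to -5/4.

The point is a regular point.


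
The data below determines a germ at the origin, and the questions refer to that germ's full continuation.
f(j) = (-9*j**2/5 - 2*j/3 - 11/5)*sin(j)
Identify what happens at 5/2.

There is no denominator, hence no pole anywhere.
The factor sin(j) is entire.
So the germ continues analytically to 5/2.

The point is a regular point.


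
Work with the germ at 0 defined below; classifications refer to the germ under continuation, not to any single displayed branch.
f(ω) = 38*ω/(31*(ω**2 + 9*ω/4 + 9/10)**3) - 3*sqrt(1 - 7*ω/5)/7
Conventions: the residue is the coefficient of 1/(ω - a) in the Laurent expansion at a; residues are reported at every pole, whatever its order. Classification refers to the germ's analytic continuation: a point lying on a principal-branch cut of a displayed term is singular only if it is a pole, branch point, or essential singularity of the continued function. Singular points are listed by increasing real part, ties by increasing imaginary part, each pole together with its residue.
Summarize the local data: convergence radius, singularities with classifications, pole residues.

Radius of convergence at 0: 9/8 - (3/40)*sqrt(65).
At -9/8 - (3/40)*sqrt(65): a pole of order 3; residue (243200/612963)*sqrt(65).
At -9/8 + (3/40)*sqrt(65): a pole of order 3; residue -(243200/612963)*sqrt(65).
At 5/7: an algebraic (square-root) branch point.

Denominator factor (ω**2 + 9*ω/4 + 9/10)^3: discriminant 117/80, real irrational roots -9/8 + (3/40)*sqrt(65) and -9/8 - (3/40)*sqrt(65); poles of order 3, moduli 9/8 - (3/40)*sqrt(65) and 9/8 + (3/40)*sqrt(65).
Branch term (-3/7)*sqrt(1 - ω/(5/7)): its argument vanishes at ω = 5/7, a square-root branch point, modulus 5/7.
The radius of convergence is the smallest modulus among the singular points: 9/8 - (3/40)*sqrt(65).
The branch term is analytic at -9/8 - (3/40)*sqrt(65) and contributes nothing to the residue; only the rational part matters.
The factor ω**2 + 9*ω/4 + 9/10 splits as (ω - a)(ω - a') with a = -9/8 - (3/40)*sqrt(65), a' = -9/8 + (3/40)*sqrt(65). At the order-3 pole a set g(ω) = (ω - a)^3*(rational part) = [38*ω/31] / (ω - a')^3.
Order-3 pole: residue = g''(a)/2; g''(-9/8 - (3/40)*sqrt(65)) = (486400/612963)*sqrt(65), so the residue is (243200/612963)*sqrt(65).
The branch term is analytic at -9/8 + (3/40)*sqrt(65) and contributes nothing to the residue; only the rational part matters.
The factor ω**2 + 9*ω/4 + 9/10 splits as (ω - a)(ω - a') with a = -9/8 + (3/40)*sqrt(65), a' = -9/8 - (3/40)*sqrt(65). At the order-3 pole a set g(ω) = (ω - a)^3*(rational part) = [38*ω/31] / (ω - a')^3.
Order-3 pole: residue = g''(a)/2; g''(-9/8 + (3/40)*sqrt(65)) = -(486400/612963)*sqrt(65), so the residue is -(243200/612963)*sqrt(65).
List the singular points by increasing real part (a conjugate pair: the negative imaginary part first).


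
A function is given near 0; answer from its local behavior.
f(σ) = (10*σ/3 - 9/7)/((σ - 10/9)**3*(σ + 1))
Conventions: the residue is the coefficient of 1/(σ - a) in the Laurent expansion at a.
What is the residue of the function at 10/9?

The residue is -23571/48013.

At the order-3 pole 10/9 set g(σ) = (σ - (10/9))^3*f(σ) = (10*σ/3 - 9/7)/(σ + 1).
Order-3 pole: residue = g''(a)/2; g''(10/9) = -47142/48013, so the residue is -23571/48013.


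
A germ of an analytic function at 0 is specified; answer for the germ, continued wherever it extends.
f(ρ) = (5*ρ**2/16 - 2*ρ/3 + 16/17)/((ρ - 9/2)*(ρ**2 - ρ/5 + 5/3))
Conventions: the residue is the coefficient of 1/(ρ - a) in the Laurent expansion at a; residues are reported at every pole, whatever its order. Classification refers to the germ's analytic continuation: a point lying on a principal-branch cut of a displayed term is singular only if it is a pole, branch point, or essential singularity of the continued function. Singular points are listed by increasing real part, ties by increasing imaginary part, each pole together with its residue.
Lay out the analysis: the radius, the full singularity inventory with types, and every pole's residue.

Radius of convergence at 0: (1/3)*sqrt(15).
At (1/10) - ((1/30)*sqrt(1491))*i: a pole of order 1; residue (18755/342992) - ((632705/511401072)*sqrt(1491))*i.
At (1/10) + ((1/30)*sqrt(1491))*i: a pole of order 1; residue (18755/342992) + ((632705/511401072)*sqrt(1491))*i.
At 9/2: a pole of order 1; residue 69675/342992.

Denominator factor (ρ**2 - ρ/5 + 5/3): discriminant -497/75, complex-conjugate roots (1/10) + ((1/30)*sqrt(1491))*i and (1/10) - ((1/30)*sqrt(1491))*i; poles of order 1, moduli (1/3)*sqrt(15) and (1/3)*sqrt(15).
Denominator factor (ρ - 9/2): pole of order 1 at 9/2, modulus 9/2.
The radius of convergence is the smallest modulus among the singular points: (1/3)*sqrt(15).
The factor ρ**2 - ρ/5 + 5/3 splits as (ρ - a)(ρ - a') with a = (1/10) - ((1/30)*sqrt(1491))*i, a' = (1/10) + ((1/30)*sqrt(1491))*i. At the order-1 pole a set g(ρ) = (ρ - a)*f(ρ) = [(5*ρ**2/16 - 2*ρ/3 + 16/17)/(ρ - 9/2)] / (ρ - a').
Simple pole: residue = g(a) at a = (1/10) - ((1/30)*sqrt(1491))*i, which is (18755/342992) - ((632705/511401072)*sqrt(1491))*i.
The factor ρ**2 - ρ/5 + 5/3 splits as (ρ - a)(ρ - a') with a = (1/10) + ((1/30)*sqrt(1491))*i, a' = (1/10) - ((1/30)*sqrt(1491))*i. At the order-1 pole a set g(ρ) = (ρ - a)*f(ρ) = [(5*ρ**2/16 - 2*ρ/3 + 16/17)/(ρ - 9/2)] / (ρ - a').
Simple pole: residue = g(a) at a = (1/10) + ((1/30)*sqrt(1491))*i, which is (18755/342992) + ((632705/511401072)*sqrt(1491))*i.
At the order-1 pole 9/2 set g(ρ) = (ρ - (9/2))*f(ρ) = (5*ρ**2/16 - 2*ρ/3 + 16/17)/(ρ**2 - ρ/5 + 5/3).
Simple pole: residue = g(a) at a = 9/2, which is 69675/342992.
List the singular points by increasing real part (a conjugate pair: the negative imaginary part first).


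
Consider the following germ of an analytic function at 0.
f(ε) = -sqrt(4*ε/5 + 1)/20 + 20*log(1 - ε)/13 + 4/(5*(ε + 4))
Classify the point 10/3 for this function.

The point is a regular point.

Denominator factors: ε + 4 = 22/3 at ε = 10/3 — none vanishes.
Branch term sqrt(1 - ε/(-5/4)): argument at 10/3 is 11/3, nonzero, so 10/3 is not its branch point (a point on a principal cut is still regular for the continued germ).
Branch term log(1 - ε/(1)): argument at 10/3 is -7/3, nonzero, so 10/3 is not its branch point (a point on a principal cut is still regular for the continued germ).
So the germ continues analytically to 10/3.


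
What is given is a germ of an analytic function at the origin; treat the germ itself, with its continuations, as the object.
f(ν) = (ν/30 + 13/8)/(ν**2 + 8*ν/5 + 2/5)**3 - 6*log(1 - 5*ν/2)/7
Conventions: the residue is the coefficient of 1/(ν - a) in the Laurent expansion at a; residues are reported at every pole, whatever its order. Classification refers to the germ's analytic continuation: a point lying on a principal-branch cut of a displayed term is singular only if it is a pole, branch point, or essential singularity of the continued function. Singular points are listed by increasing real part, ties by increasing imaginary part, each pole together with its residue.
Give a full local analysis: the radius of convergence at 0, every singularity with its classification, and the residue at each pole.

Radius of convergence at 0: 4/5 - (1/5)*sqrt(6).
At -4/5 - (1/5)*sqrt(6): a pole of order 3; residue -(119875/27648)*sqrt(6).
At -4/5 + (1/5)*sqrt(6): a pole of order 3; residue (119875/27648)*sqrt(6).
At 2/5: a logarithmic branch point.

Denominator factor (ν**2 + 8*ν/5 + 2/5)^3: discriminant 24/25, real irrational roots -4/5 + (1/5)*sqrt(6) and -4/5 - (1/5)*sqrt(6); poles of order 3, moduli 4/5 - (1/5)*sqrt(6) and 4/5 + (1/5)*sqrt(6).
Branch term (-6/7)*log(1 - ν/(2/5)): its argument vanishes at ν = 2/5, a logarithmic branch point, modulus 2/5.
The radius of convergence is the smallest modulus among the singular points: 4/5 - (1/5)*sqrt(6).
The branch term is analytic at -4/5 - (1/5)*sqrt(6) and contributes nothing to the residue; only the rational part matters.
The factor ν**2 + 8*ν/5 + 2/5 splits as (ν - a)(ν - a') with a = -4/5 - (1/5)*sqrt(6), a' = -4/5 + (1/5)*sqrt(6). At the order-3 pole a set g(ν) = (ν - a)^3*(rational part) = [ν/30 + 13/8] / (ν - a')^3.
Order-3 pole: residue = g''(a)/2; g''(-4/5 - (1/5)*sqrt(6)) = -(119875/13824)*sqrt(6), so the residue is -(119875/27648)*sqrt(6).
The branch term is analytic at -4/5 + (1/5)*sqrt(6) and contributes nothing to the residue; only the rational part matters.
The factor ν**2 + 8*ν/5 + 2/5 splits as (ν - a)(ν - a') with a = -4/5 + (1/5)*sqrt(6), a' = -4/5 - (1/5)*sqrt(6). At the order-3 pole a set g(ν) = (ν - a)^3*(rational part) = [ν/30 + 13/8] / (ν - a')^3.
Order-3 pole: residue = g''(a)/2; g''(-4/5 + (1/5)*sqrt(6)) = (119875/13824)*sqrt(6), so the residue is (119875/27648)*sqrt(6).
List the singular points by increasing real part (a conjugate pair: the negative imaginary part first).


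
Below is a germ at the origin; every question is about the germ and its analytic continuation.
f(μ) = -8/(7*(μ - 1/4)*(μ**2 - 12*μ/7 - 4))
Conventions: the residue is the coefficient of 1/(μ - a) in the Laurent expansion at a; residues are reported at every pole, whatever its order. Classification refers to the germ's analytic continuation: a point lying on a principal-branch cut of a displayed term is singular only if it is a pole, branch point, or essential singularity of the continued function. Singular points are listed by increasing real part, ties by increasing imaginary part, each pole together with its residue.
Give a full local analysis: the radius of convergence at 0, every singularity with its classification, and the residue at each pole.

Denominator factor (μ - 1/4): pole of order 1 at 1/4, modulus 1/4.
Denominator factor (μ**2 - 12*μ/7 - 4): discriminant 928/49, real irrational roots 6/7 + (2/7)*sqrt(58) and 6/7 - (2/7)*sqrt(58); poles of order 1, moduli 6/7 + (2/7)*sqrt(58) and -6/7 + (2/7)*sqrt(58).
The radius of convergence is the smallest modulus among the singular points: 1/4.
The factor μ**2 - 12*μ/7 - 4 splits as (μ - a)(μ - a') with a = 6/7 - (2/7)*sqrt(58), a' = 6/7 + (2/7)*sqrt(58). At the order-1 pole a set g(μ) = (μ - a)*f(μ) = [-8/(7*(μ - 1/4))] / (μ - a').
Simple pole: residue = g(a) at a = 6/7 - (2/7)*sqrt(58), which is -64/489 - (68/14181)*sqrt(58).
At the order-1 pole 1/4 set g(μ) = (μ - (1/4))*f(μ) = -8/(7*(μ**2 - 12*μ/7 - 4)).
Simple pole: residue = g(a) at a = 1/4, which is 128/489.
The factor μ**2 - 12*μ/7 - 4 splits as (μ - a)(μ - a') with a = 6/7 + (2/7)*sqrt(58), a' = 6/7 - (2/7)*sqrt(58). At the order-1 pole a set g(μ) = (μ - a)*f(μ) = [-8/(7*(μ - 1/4))] / (μ - a').
Simple pole: residue = g(a) at a = 6/7 + (2/7)*sqrt(58), which is -64/489 + (68/14181)*sqrt(58).
List the singular points by increasing real part (a conjugate pair: the negative imaginary part first).

Radius of convergence at 0: 1/4.
At 6/7 - (2/7)*sqrt(58): a pole of order 1; residue -64/489 - (68/14181)*sqrt(58).
At 1/4: a pole of order 1; residue 128/489.
At 6/7 + (2/7)*sqrt(58): a pole of order 1; residue -64/489 + (68/14181)*sqrt(58).


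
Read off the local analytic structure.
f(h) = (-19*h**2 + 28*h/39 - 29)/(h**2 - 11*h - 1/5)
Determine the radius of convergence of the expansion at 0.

The radius of convergence is -11/2 + (1/10)*sqrt(3045).

Denominator factor (h**2 - 11*h - 1/5): discriminant 609/5, real irrational roots 11/2 + (1/10)*sqrt(3045) and 11/2 - (1/10)*sqrt(3045); poles of order 1, moduli 11/2 + (1/10)*sqrt(3045) and -11/2 + (1/10)*sqrt(3045).
The radius of convergence is the smallest modulus among the singular points: -11/2 + (1/10)*sqrt(3045).


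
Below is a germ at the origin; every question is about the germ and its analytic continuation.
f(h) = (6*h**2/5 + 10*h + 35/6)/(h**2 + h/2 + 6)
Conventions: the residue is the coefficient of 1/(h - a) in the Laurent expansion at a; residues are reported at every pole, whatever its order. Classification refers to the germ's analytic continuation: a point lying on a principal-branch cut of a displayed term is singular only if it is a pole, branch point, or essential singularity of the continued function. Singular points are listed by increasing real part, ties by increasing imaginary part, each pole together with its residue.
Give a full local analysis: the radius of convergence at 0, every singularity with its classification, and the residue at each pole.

Radius of convergence at 0: sqrt(6).
At (-1/4) - ((1/4)*sqrt(95))*i: a pole of order 1; residue (47/10) - ((223/2850)*sqrt(95))*i.
At (-1/4) + ((1/4)*sqrt(95))*i: a pole of order 1; residue (47/10) + ((223/2850)*sqrt(95))*i.

Denominator factor (h**2 + h/2 + 6): discriminant -95/4, complex-conjugate roots (-1/4) + ((1/4)*sqrt(95))*i and (-1/4) - ((1/4)*sqrt(95))*i; poles of order 1, moduli sqrt(6) and sqrt(6).
The radius of convergence is the smallest modulus among the singular points: sqrt(6).
The factor h**2 + h/2 + 6 splits as (h - a)(h - a') with a = (-1/4) - ((1/4)*sqrt(95))*i, a' = (-1/4) + ((1/4)*sqrt(95))*i. At the order-1 pole a set g(h) = (h - a)*f(h) = [6*h**2/5 + 10*h + 35/6] / (h - a').
Simple pole: residue = g(a) at a = (-1/4) - ((1/4)*sqrt(95))*i, which is (47/10) - ((223/2850)*sqrt(95))*i.
The factor h**2 + h/2 + 6 splits as (h - a)(h - a') with a = (-1/4) + ((1/4)*sqrt(95))*i, a' = (-1/4) - ((1/4)*sqrt(95))*i. At the order-1 pole a set g(h) = (h - a)*f(h) = [6*h**2/5 + 10*h + 35/6] / (h - a').
Simple pole: residue = g(a) at a = (-1/4) + ((1/4)*sqrt(95))*i, which is (47/10) + ((223/2850)*sqrt(95))*i.
List the singular points by increasing real part (a conjugate pair: the negative imaginary part first).


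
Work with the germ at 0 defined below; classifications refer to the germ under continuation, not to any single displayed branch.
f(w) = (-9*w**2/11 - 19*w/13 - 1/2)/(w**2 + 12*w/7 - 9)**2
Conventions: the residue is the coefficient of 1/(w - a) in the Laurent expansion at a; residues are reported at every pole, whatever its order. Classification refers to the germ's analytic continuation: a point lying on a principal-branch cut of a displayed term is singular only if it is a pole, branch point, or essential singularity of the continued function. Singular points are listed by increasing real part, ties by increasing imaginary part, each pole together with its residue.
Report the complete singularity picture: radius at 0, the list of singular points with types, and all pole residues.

Denominator factor (w**2 + 12*w/7 - 9)^2: discriminant 1908/49, real irrational roots -6/7 + (3/7)*sqrt(53) and -6/7 - (3/7)*sqrt(53); poles of order 2, moduli -6/7 + (3/7)*sqrt(53) and 6/7 + (3/7)*sqrt(53).
The radius of convergence is the smallest modulus among the singular points: -6/7 + (3/7)*sqrt(53).
The factor w**2 + 12*w/7 - 9 splits as (w - a)(w - a') with a = -6/7 - (3/7)*sqrt(53), a' = -6/7 + (3/7)*sqrt(53). At the order-2 pole a set g(w) = (w - a)^2*f(w) = [-9*w**2/11 - 19*w/13 - 1/2] / (w - a')^2.
Order-2 pole: residue = g'(a); g'(-6/7 - (3/7)*sqrt(53)) = (796201/86764392)*sqrt(53), so the residue is (796201/86764392)*sqrt(53).
The factor w**2 + 12*w/7 - 9 splits as (w - a)(w - a') with a = -6/7 + (3/7)*sqrt(53), a' = -6/7 - (3/7)*sqrt(53). At the order-2 pole a set g(w) = (w - a)^2*f(w) = [-9*w**2/11 - 19*w/13 - 1/2] / (w - a')^2.
Order-2 pole: residue = g'(a); g'(-6/7 + (3/7)*sqrt(53)) = -(796201/86764392)*sqrt(53), so the residue is -(796201/86764392)*sqrt(53).
List the singular points by increasing real part (a conjugate pair: the negative imaginary part first).

Radius of convergence at 0: -6/7 + (3/7)*sqrt(53).
At -6/7 - (3/7)*sqrt(53): a pole of order 2; residue (796201/86764392)*sqrt(53).
At -6/7 + (3/7)*sqrt(53): a pole of order 2; residue -(796201/86764392)*sqrt(53).


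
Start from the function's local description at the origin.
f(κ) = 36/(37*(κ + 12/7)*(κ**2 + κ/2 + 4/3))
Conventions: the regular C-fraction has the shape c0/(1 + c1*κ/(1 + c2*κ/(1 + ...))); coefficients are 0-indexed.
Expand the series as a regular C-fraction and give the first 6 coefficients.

Taylor coefficients (expand at 0): a_0 = 63/148, a_1 = -483/1184, a_2 = -203/9472, a_3 = 52171/227328, a_4 = -112931/5455872, a_5 = -25286261/130940928.
c0 = a_0 = 63/148. Peel one level at a time: if S = 1 + c*κ/S' with S'(0) = 1, then c is the κ-coefficient of S and S' = c*κ/(S - 1).
S_1 = c0/f = 1 + (23/24)*κ + (31/32)*κ^2 + ...; c1 = 23/24.
S_2 = c1*κ/(S_1 - 1) = 1 + (-93/92)*κ + (4785/8464)*κ^2 + ...; c2 = -93/92.
S_3 = c2*κ/(S_2 - 1) = 1 + (1595/2852)*κ + (196/961)*κ^2 + ...; c3 = 1595/2852.
S_4 = c3*κ/(S_3 - 1) = 1 + (-18032/49445)*κ + (757344/2544025)*κ^2 + ...; c4 = -18032/49445.
S_5 = c4*κ/(S_4 - 1) = 1 + (1302/1595)*κ + ...; c5 = 1302/1595.

The regular C-fraction coefficients are [63/148, 23/24, -93/92, 1595/2852, -18032/49445, 1302/1595].


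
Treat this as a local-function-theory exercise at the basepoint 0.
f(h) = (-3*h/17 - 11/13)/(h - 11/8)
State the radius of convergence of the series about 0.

The radius of convergence is 11/8.

Denominator factor (h - 11/8): pole of order 1 at 11/8, modulus 11/8.
The radius of convergence is the smallest modulus among the singular points: 11/8.


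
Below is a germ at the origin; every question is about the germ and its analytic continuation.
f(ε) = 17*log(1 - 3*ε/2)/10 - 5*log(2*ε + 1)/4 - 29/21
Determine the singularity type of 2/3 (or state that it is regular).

The term (17/10)*log(1 - ε/(2/3)) has argument 1 - 2/3/(2/3) = 0 at 2/3: a logarithmic (infinitely-sheeted) branch point; the remaining terms are analytic or single-valued there.

The point is a logarithmic branch point.


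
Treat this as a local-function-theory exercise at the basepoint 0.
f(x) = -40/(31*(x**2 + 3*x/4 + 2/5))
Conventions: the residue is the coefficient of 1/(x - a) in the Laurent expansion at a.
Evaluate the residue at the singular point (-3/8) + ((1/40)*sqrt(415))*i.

The factor x**2 + 3*x/4 + 2/5 splits as (x - a)(x - a') with a = (-3/8) + ((1/40)*sqrt(415))*i, a' = (-3/8) - ((1/40)*sqrt(415))*i. At the order-1 pole a set g(x) = (x - a)*f(x) = [-40/31] / (x - a').
Simple pole: residue = g(a) at a = (-3/8) + ((1/40)*sqrt(415))*i, which is ((160/2573)*sqrt(415))*i.

The residue is ((160/2573)*sqrt(415))*i.


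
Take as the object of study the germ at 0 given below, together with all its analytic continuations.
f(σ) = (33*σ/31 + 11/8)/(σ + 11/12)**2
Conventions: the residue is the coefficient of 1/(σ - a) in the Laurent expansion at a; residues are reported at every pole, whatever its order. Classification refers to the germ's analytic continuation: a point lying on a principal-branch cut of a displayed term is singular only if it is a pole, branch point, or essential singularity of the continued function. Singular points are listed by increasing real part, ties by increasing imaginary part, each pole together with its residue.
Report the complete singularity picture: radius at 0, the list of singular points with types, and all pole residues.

Radius of convergence at 0: 11/12.
At -11/12: a pole of order 2; residue 33/31.

Denominator factor (σ + 11/12)^2: pole of order 2 at -11/12, modulus 11/12.
The radius of convergence is the smallest modulus among the singular points: 11/12.
At the order-2 pole -11/12 set g(σ) = (σ - (-11/12))^2*f(σ) = 33*σ/31 + 11/8.
Order-2 pole: residue = g'(a); g'(-11/12) = 33/31, so the residue is 33/31.


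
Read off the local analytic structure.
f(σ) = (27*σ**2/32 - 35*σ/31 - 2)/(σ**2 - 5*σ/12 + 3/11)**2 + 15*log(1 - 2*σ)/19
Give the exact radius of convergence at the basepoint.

Denominator factor (σ**2 - 5*σ/12 + 3/11)^2: discriminant -1453/1584, complex-conjugate roots (5/24) + ((1/264)*sqrt(15983))*i and (5/24) - ((1/264)*sqrt(15983))*i; poles of order 2, moduli (1/11)*sqrt(33) and (1/11)*sqrt(33).
Branch term (15/19)*log(1 - σ/(1/2)): its argument vanishes at σ = 1/2, a logarithmic branch point, modulus 1/2.
The radius of convergence is the smallest modulus among the singular points: 1/2.

The radius of convergence is 1/2.


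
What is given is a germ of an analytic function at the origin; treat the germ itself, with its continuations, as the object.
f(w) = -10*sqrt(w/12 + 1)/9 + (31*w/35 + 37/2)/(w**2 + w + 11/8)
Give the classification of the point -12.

The term (-10/9)*sqrt(1 - w/(-12)) has argument 1 - -12/(-12) = 0 at -12: a square-root (algebraic, two-sheeted) branch point; the remaining terms are analytic or single-valued there.

The point is an algebraic (square-root) branch point.


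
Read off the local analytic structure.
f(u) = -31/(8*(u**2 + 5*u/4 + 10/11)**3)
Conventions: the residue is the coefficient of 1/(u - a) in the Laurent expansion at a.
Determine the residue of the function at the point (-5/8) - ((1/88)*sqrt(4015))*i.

The factor u**2 + 5*u/4 + 10/11 splits as (u - a)(u - a') with a = (-5/8) - ((1/88)*sqrt(4015))*i, a' = (-5/8) + ((1/88)*sqrt(4015))*i. At the order-3 pole a set g(u) = (u - a)^3*f(u) = [-31/8] / (u - a')^3.
Order-3 pole: residue = g''(a)/2; g''((-5/8) - ((1/88)*sqrt(4015))*i) = -((5761536/48627125)*sqrt(4015))*i, so the residue is -((2880768/48627125)*sqrt(4015))*i.

The residue is -((2880768/48627125)*sqrt(4015))*i.


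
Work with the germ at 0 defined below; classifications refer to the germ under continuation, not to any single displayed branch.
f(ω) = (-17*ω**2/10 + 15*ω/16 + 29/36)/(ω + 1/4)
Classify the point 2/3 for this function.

The point is a regular point.

Denominator factors: ω + 1/4 = 11/12 at ω = 2/3 — none vanishes.
So the germ continues analytically to 2/3.


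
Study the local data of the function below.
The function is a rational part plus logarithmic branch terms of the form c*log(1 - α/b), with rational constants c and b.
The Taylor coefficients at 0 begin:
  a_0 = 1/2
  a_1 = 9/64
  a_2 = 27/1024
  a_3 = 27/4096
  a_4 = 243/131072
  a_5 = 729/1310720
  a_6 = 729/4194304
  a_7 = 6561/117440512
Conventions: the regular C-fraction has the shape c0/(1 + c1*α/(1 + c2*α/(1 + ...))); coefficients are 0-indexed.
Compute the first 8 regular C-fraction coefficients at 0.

Taylor coefficients (read off): a_0 = 1/2, a_1 = 9/64, a_2 = 27/1024, a_3 = 27/4096, a_4 = 243/131072, a_5 = 729/1310720, a_6 = 729/4194304, a_7 = 6561/117440512.
c0 = a_0 = 1/2. Peel one level at a time: if S = 1 + c*α/S' with S'(0) = 1, then c is the α-coefficient of S and S' = c*α/(S - 1).
S_1 = c0/f = 1 + (-9/32)*α + (27/1024)*α^2 + ...; c1 = -9/32.
S_2 = c1*α/(S_1 - 1) = 1 + (3/32)*α + (-3/256)*α^2 + ...; c2 = 3/32.
S_3 = c2*α/(S_2 - 1) = 1 + (1/8)*α + (5/128)*α^2 + ...; c3 = 1/8.
S_4 = c3*α/(S_3 - 1) = 1 + (-5/16)*α + (-3/320)*α^2 + ...; c4 = -5/16.
S_5 = c4*α/(S_4 - 1) = 1 + (-3/100)*α + (-189/40000)*α^2 + ...; c5 = -3/100.
S_6 = c5*α/(S_5 - 1) = 1 + (-63/400)*α + (-81/8960)*α^2 + ...; c6 = -63/400.
S_7 = c6*α/(S_6 - 1) = 1 + (-45/784)*α + ...; c7 = -45/784.

The regular C-fraction coefficients are [1/2, -9/32, 3/32, 1/8, -5/16, -3/100, -63/400, -45/784].


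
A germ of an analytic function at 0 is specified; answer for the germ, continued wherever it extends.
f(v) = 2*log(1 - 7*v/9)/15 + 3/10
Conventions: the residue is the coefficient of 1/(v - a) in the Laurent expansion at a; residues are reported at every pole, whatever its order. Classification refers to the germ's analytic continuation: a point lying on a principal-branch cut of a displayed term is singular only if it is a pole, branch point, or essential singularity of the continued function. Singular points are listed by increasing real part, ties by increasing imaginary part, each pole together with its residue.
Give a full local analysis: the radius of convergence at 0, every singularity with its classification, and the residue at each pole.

Radius of convergence at 0: 9/7.
At 9/7: a logarithmic branch point.

Branch term (2/15)*log(1 - v/(9/7)): its argument vanishes at v = 9/7, a logarithmic branch point, modulus 9/7.
The radius of convergence is the smallest modulus among the singular points: 9/7.


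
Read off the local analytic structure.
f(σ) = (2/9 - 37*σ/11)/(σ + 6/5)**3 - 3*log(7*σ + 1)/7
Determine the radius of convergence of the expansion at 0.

The radius of convergence is 1/7.

Denominator factor (σ + 6/5)^3: pole of order 3 at -6/5, modulus 6/5.
Branch term (-3/7)*log(1 - σ/(-1/7)): its argument vanishes at σ = -1/7, a logarithmic branch point, modulus 1/7.
The radius of convergence is the smallest modulus among the singular points: 1/7.


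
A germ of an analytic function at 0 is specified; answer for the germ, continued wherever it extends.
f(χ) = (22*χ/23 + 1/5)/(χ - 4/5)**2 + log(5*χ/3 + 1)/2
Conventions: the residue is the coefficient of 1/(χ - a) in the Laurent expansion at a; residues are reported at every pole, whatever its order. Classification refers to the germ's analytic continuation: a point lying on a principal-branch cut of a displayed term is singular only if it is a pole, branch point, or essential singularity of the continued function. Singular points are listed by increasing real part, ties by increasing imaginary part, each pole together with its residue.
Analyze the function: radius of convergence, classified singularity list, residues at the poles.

Radius of convergence at 0: 3/5.
At -3/5: a logarithmic branch point.
At 4/5: a pole of order 2; residue 22/23.

Denominator factor (χ - 4/5)^2: pole of order 2 at 4/5, modulus 4/5.
Branch term (1/2)*log(1 - χ/(-3/5)): its argument vanishes at χ = -3/5, a logarithmic branch point, modulus 3/5.
The radius of convergence is the smallest modulus among the singular points: 3/5.
The branch term is analytic at 4/5 and contributes nothing to the residue; only the rational part matters.
At the order-2 pole 4/5 set g(χ) = (χ - (4/5))^2*(rational part) = 22*χ/23 + 1/5.
Order-2 pole: residue = g'(a); g'(4/5) = 22/23, so the residue is 22/23.
List the singular points by increasing real part (a conjugate pair: the negative imaginary part first).


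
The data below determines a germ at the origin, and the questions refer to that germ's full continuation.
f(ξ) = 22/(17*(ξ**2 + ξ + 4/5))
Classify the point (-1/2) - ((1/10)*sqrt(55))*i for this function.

The denominator factor ξ**2 + ξ + 4/5 vanishes at (-1/2) - ((1/10)*sqrt(55))*i and appears to the power 1; the numerator there equals 22/17, nonzero, and no other factor vanishes.
Hence a pole whose order is the multiplicity, 1.

The point is a pole of order 1.


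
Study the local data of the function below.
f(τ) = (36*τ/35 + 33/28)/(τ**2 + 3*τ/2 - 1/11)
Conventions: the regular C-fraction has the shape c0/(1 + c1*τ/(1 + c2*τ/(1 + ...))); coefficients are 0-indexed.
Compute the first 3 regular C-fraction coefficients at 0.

Taylor coefficients (expand at 0): a_0 = -363/28, a_1 = -9009/40, a_2 = -2160939/560.
c0 = a_0 = -363/28. Peel one level at a time: if S = 1 + c*τ/S' with S'(0) = 1, then c is the τ-coefficient of S and S' = c*τ/(S - 1).
S_1 = c0/f = 1 + (-1911/110)*τ + (12589/3025)*τ^2 + ...; c1 = -1911/110.
S_2 = c1*τ/(S_1 - 1) = 1 + (25178/105105)*τ + ...; c2 = 25178/105105.

The regular C-fraction coefficients are [-363/28, -1911/110, 25178/105105].


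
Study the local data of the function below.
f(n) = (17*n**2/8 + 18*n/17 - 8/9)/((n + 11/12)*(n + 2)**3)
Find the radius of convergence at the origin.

The radius of convergence is 11/12.

Denominator factor (n + 2)^3: pole of order 3 at -2, modulus 2.
Denominator factor (n + 11/12): pole of order 1 at -11/12, modulus 11/12.
The radius of convergence is the smallest modulus among the singular points: 11/12.


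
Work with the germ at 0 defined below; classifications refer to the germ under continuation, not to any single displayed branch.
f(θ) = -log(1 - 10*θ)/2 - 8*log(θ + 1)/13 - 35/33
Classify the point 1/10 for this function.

The term (-1/2)*log(1 - θ/(1/10)) has argument 1 - 1/10/(1/10) = 0 at 1/10: a logarithmic (infinitely-sheeted) branch point; the remaining terms are analytic or single-valued there.

The point is a logarithmic branch point.


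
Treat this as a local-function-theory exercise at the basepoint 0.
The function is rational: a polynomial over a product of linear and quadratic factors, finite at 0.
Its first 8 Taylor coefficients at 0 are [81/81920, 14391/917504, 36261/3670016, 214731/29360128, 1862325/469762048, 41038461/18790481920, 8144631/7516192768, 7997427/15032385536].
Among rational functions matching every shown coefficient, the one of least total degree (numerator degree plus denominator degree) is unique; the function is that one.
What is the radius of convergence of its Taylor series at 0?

The radius of convergence is 8/3.

No rational of total degree below 6 reproduces all 8 coefficients; solving the [1/5] Pade equations on them gives f(x) = (-32*x/7 - 3/10)/((x - 8/3)**3*(x + 4)**2), whose expansion matches every shown term.
Denominator factor (x + 4)^2: pole of order 2 at -4, modulus 4.
Denominator factor (x - 8/3)^3: pole of order 3 at 8/3, modulus 8/3.
The radius of convergence is the smallest modulus among the singular points: 8/3.


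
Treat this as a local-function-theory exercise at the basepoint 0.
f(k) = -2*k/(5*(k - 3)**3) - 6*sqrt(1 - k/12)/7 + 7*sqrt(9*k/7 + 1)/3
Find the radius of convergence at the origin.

The radius of convergence is 7/9.

Denominator factor (k - 3)^3: pole of order 3 at 3, modulus 3.
Branch term (-6/7)*sqrt(1 - k/(12)): its argument vanishes at k = 12, a square-root branch point, modulus 12.
Branch term (7/3)*sqrt(1 - k/(-7/9)): its argument vanishes at k = -7/9, a square-root branch point, modulus 7/9.
The radius of convergence is the smallest modulus among the singular points: 7/9.


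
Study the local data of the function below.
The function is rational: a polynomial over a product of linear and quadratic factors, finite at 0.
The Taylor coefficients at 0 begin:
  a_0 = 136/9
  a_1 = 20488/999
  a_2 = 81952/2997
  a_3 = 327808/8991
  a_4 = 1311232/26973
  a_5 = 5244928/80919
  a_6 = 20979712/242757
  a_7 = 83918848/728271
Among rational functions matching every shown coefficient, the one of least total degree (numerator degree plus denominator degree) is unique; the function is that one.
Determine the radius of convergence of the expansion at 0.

The radius of convergence is 3/4.

No rational of total degree below 2 reproduces all 8 coefficients; solving the [1/1] Pade equations on them gives f(δ) = (-10*δ/37 - 34/3)/(δ - 3/4), whose expansion matches every shown term.
Denominator factor (δ - 3/4): pole of order 1 at 3/4, modulus 3/4.
The radius of convergence is the smallest modulus among the singular points: 3/4.


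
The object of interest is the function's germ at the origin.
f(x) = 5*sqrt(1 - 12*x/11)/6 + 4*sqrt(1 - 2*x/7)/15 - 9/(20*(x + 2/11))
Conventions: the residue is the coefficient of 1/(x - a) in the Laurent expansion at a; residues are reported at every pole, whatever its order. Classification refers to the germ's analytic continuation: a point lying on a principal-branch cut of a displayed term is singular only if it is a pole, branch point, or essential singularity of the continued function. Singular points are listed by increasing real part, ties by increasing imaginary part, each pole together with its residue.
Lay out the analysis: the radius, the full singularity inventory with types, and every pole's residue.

Denominator factor (x + 2/11): pole of order 1 at -2/11, modulus 2/11.
Branch term (4/15)*sqrt(1 - x/(7/2)): its argument vanishes at x = 7/2, a square-root branch point, modulus 7/2.
Branch term (5/6)*sqrt(1 - x/(11/12)): its argument vanishes at x = 11/12, a square-root branch point, modulus 11/12.
The radius of convergence is the smallest modulus among the singular points: 2/11.
The branch terms are analytic at -2/11 and contribute nothing to the residue; only the rational part matters.
At the order-1 pole -2/11 set g(x) = (x - (-2/11))*(rational part) = -9/20.
Simple pole: residue = g(a) at a = -2/11, which is -9/20.
List the singular points by increasing real part (a conjugate pair: the negative imaginary part first).

Radius of convergence at 0: 2/11.
At -2/11: a pole of order 1; residue -9/20.
At 11/12: an algebraic (square-root) branch point.
At 7/2: an algebraic (square-root) branch point.


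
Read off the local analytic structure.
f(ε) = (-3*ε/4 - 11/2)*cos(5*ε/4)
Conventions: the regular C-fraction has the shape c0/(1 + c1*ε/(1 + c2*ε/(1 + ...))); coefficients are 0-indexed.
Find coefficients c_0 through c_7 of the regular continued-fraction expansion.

Taylor coefficients (expand at 0): a_0 = -11/2, a_1 = -3/4, a_2 = 275/64, a_3 = 75/128, a_4 = -6875/12288, a_5 = -625/8192, a_6 = 34375/1179648, a_7 = 3125/786432.
c0 = a_0 = -11/2. Peel one level at a time: if S = 1 + c*ε/S' with S'(0) = 1, then c is the ε-coefficient of S and S' = c*ε/(S - 1).
S_1 = c0/f = 1 + (-3/22)*ε + (3097/3872)*ε^2 + ...; c1 = -3/22.
S_2 = c1*ε/(S_1 - 1) = 1 + (3097/528)*ε + (77425/2304)*ε^2 + ...; c2 = 3097/528.
S_3 = c2*ε/(S_2 - 1) = 1 + (-275/48)*ε + (-378125/594624)*ε^2 + ...; c3 = -275/48.
S_4 = c3*ε/(S_3 - 1) = 1 + (-1375/12388)*ε + (-432125/153462544)*ε^2 + ...; c4 = -1375/12388.
S_5 = c4*ε/(S_4 - 1) = 1 + (-3457/136268)*ε + (457705/23983168)*ε^2 + ...; c5 = -3457/136268.
S_6 = c5*ε/(S_5 - 1) = 1 + (457705/608432)*ε + (1417512385/3059417344)*ε^2 + ...; c6 = 457705/608432.
S_7 = c6*ε/(S_6 - 1) = 1 + (-34067/55312)*ε + ...; c7 = -34067/55312.

The regular C-fraction coefficients are [-11/2, -3/22, 3097/528, -275/48, -1375/12388, -3457/136268, 457705/608432, -34067/55312].


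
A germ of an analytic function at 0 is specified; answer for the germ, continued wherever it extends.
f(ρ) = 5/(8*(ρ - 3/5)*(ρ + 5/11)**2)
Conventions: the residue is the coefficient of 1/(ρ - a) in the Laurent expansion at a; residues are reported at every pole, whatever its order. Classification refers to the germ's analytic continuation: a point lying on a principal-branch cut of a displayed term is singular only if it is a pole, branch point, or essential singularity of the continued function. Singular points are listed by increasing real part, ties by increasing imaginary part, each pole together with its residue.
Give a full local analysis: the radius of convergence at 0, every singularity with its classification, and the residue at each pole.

Denominator factor (ρ - 3/5): pole of order 1 at 3/5, modulus 3/5.
Denominator factor (ρ + 5/11)^2: pole of order 2 at -5/11, modulus 5/11.
The radius of convergence is the smallest modulus among the singular points: 5/11.
At the order-2 pole -5/11 set g(ρ) = (ρ - (-5/11))^2*f(ρ) = 5/(8*(ρ - 3/5)).
Order-2 pole: residue = g'(a); g'(-5/11) = -15125/26912, so the residue is -15125/26912.
At the order-1 pole 3/5 set g(ρ) = (ρ - (3/5))*f(ρ) = 5/(8*(ρ + 5/11)**2).
Simple pole: residue = g(a) at a = 3/5, which is 15125/26912.
List the singular points by increasing real part (a conjugate pair: the negative imaginary part first).

Radius of convergence at 0: 5/11.
At -5/11: a pole of order 2; residue -15125/26912.
At 3/5: a pole of order 1; residue 15125/26912.


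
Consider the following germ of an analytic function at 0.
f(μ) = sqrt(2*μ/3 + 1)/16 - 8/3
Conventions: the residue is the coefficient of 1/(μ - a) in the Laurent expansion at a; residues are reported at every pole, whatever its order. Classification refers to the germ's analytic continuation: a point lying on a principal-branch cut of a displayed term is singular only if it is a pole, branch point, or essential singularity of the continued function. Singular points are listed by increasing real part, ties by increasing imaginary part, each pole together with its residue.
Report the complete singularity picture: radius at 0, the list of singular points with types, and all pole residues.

Branch term (1/16)*sqrt(1 - μ/(-3/2)): its argument vanishes at μ = -3/2, a square-root branch point, modulus 3/2.
The radius of convergence is the smallest modulus among the singular points: 3/2.

Radius of convergence at 0: 3/2.
At -3/2: an algebraic (square-root) branch point.


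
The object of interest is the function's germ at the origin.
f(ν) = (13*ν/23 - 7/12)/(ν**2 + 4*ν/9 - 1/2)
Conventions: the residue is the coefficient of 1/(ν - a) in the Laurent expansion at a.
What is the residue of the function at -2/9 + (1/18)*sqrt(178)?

The residue is 13/46 - (587/16376)*sqrt(178).

The factor ν**2 + 4*ν/9 - 1/2 splits as (ν - a)(ν - a') with a = -2/9 + (1/18)*sqrt(178), a' = -2/9 - (1/18)*sqrt(178). At the order-1 pole a set g(ν) = (ν - a)*f(ν) = [13*ν/23 - 7/12] / (ν - a').
Simple pole: residue = g(a) at a = -2/9 + (1/18)*sqrt(178), which is 13/46 - (587/16376)*sqrt(178).


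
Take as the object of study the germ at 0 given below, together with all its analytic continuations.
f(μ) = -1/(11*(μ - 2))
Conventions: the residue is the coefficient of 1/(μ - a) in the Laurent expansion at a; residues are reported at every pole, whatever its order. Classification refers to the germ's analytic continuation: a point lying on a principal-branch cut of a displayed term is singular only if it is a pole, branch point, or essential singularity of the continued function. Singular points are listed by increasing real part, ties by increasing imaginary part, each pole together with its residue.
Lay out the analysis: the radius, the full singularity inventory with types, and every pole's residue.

Radius of convergence at 0: 2.
At 2: a pole of order 1; residue -1/11.

Denominator factor (μ - 2): pole of order 1 at 2, modulus 2.
The radius of convergence is the smallest modulus among the singular points: 2.
At the order-1 pole 2 set g(μ) = (μ - (2))*f(μ) = -1/11.
Simple pole: residue = g(a) at a = 2, which is -1/11.
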